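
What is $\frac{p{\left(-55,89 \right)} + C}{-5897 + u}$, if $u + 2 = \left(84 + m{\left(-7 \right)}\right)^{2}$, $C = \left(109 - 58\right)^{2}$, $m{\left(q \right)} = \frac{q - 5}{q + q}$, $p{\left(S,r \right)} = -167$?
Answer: $\frac{119266}{63785} \approx 1.8698$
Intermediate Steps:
$m{\left(q \right)} = \frac{-5 + q}{2 q}$
$C = 2601$ ($C = 51^{2} = 2601$)
$u = \frac{352738}{49}$ ($u = -2 + \left(84 + \frac{-5 - 7}{2 \left(-7\right)}\right)^{2} = -2 + \left(84 + \frac{1}{2} \left(- \frac{1}{7}\right) \left(-12\right)\right)^{2} = -2 + \left(84 + \frac{6}{7}\right)^{2} = -2 + \left(\frac{594}{7}\right)^{2} = -2 + \frac{352836}{49} = \frac{352738}{49} \approx 7198.7$)
$\frac{p{\left(-55,89 \right)} + C}{-5897 + u} = \frac{-167 + 2601}{-5897 + \frac{352738}{49}} = \frac{2434}{\frac{63785}{49}} = 2434 \cdot \frac{49}{63785} = \frac{119266}{63785}$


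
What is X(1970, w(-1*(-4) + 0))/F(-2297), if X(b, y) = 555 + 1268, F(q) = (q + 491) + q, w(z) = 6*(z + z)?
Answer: -1823/4103 ≈ -0.44431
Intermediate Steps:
w(z) = 12*z (w(z) = 6*(2*z) = 12*z)
F(q) = 491 + 2*q (F(q) = (491 + q) + q = 491 + 2*q)
X(b, y) = 1823
X(1970, w(-1*(-4) + 0))/F(-2297) = 1823/(491 + 2*(-2297)) = 1823/(491 - 4594) = 1823/(-4103) = 1823*(-1/4103) = -1823/4103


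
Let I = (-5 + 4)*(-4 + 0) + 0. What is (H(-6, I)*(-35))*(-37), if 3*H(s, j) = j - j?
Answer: 0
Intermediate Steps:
I = 4 (I = -1*(-4) + 0 = 4 + 0 = 4)
H(s, j) = 0 (H(s, j) = (j - j)/3 = (⅓)*0 = 0)
(H(-6, I)*(-35))*(-37) = (0*(-35))*(-37) = 0*(-37) = 0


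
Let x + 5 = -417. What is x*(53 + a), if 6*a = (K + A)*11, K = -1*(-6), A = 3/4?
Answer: -110353/4 ≈ -27588.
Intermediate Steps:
x = -422 (x = -5 - 417 = -422)
A = 3/4 (A = 3*(1/4) = 3/4 ≈ 0.75000)
K = 6
a = 99/8 (a = ((6 + 3/4)*11)/6 = ((27/4)*11)/6 = (1/6)*(297/4) = 99/8 ≈ 12.375)
x*(53 + a) = -422*(53 + 99/8) = -422*523/8 = -110353/4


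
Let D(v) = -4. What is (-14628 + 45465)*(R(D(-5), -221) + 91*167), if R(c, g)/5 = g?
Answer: 434555004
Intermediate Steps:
R(c, g) = 5*g
(-14628 + 45465)*(R(D(-5), -221) + 91*167) = (-14628 + 45465)*(5*(-221) + 91*167) = 30837*(-1105 + 15197) = 30837*14092 = 434555004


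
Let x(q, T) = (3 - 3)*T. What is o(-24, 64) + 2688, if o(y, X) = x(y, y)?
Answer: 2688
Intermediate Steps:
x(q, T) = 0 (x(q, T) = 0*T = 0)
o(y, X) = 0
o(-24, 64) + 2688 = 0 + 2688 = 2688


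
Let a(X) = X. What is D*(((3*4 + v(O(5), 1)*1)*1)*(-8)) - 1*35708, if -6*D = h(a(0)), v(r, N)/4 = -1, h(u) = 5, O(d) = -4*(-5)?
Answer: -106964/3 ≈ -35655.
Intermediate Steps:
O(d) = 20
v(r, N) = -4 (v(r, N) = 4*(-1) = -4)
D = -⅚ (D = -⅙*5 = -⅚ ≈ -0.83333)
D*(((3*4 + v(O(5), 1)*1)*1)*(-8)) - 1*35708 = -5*(3*4 - 4*1)*1*(-8)/6 - 1*35708 = -5*(12 - 4)*1*(-8)/6 - 35708 = -5*8*1*(-8)/6 - 35708 = -20*(-8)/3 - 35708 = -⅚*(-64) - 35708 = 160/3 - 35708 = -106964/3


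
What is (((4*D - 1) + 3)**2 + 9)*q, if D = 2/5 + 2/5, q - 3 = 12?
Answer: 2703/5 ≈ 540.60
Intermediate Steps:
q = 15 (q = 3 + 12 = 15)
D = 4/5 (D = 2*(1/5) + 2*(1/5) = 2/5 + 2/5 = 4/5 ≈ 0.80000)
(((4*D - 1) + 3)**2 + 9)*q = (((4*(4/5) - 1) + 3)**2 + 9)*15 = (((16/5 - 1) + 3)**2 + 9)*15 = ((11/5 + 3)**2 + 9)*15 = ((26/5)**2 + 9)*15 = (676/25 + 9)*15 = (901/25)*15 = 2703/5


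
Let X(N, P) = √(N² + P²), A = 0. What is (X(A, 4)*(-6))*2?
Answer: -48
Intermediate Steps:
(X(A, 4)*(-6))*2 = (√(0² + 4²)*(-6))*2 = (√(0 + 16)*(-6))*2 = (√16*(-6))*2 = (4*(-6))*2 = -24*2 = -48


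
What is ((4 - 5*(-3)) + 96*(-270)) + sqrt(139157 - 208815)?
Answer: -25901 + I*sqrt(69658) ≈ -25901.0 + 263.93*I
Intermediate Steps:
((4 - 5*(-3)) + 96*(-270)) + sqrt(139157 - 208815) = ((4 + 15) - 25920) + sqrt(-69658) = (19 - 25920) + I*sqrt(69658) = -25901 + I*sqrt(69658)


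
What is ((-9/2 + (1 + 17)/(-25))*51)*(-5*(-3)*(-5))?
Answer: 39933/2 ≈ 19967.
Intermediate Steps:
((-9/2 + (1 + 17)/(-25))*51)*(-5*(-3)*(-5)) = ((-9*½ + 18*(-1/25))*51)*(15*(-5)) = ((-9/2 - 18/25)*51)*(-75) = -261/50*51*(-75) = -13311/50*(-75) = 39933/2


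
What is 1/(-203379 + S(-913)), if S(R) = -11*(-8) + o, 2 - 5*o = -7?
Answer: -5/1016446 ≈ -4.9191e-6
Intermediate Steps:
o = 9/5 (o = ⅖ - ⅕*(-7) = ⅖ + 7/5 = 9/5 ≈ 1.8000)
S(R) = 449/5 (S(R) = -11*(-8) + 9/5 = 88 + 9/5 = 449/5)
1/(-203379 + S(-913)) = 1/(-203379 + 449/5) = 1/(-1016446/5) = -5/1016446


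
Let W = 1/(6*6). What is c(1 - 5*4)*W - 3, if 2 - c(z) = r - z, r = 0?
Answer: -125/36 ≈ -3.4722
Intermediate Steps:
W = 1/36 ≈ 0.027778
c(z) = 2 + z (c(z) = 2 - (0 - z) = 2 - (-1)*z = 2 + z)
c(1 - 5*4)*W - 3 = (2 + (1 - 5*4))*(1/36) - 3 = (2 + (1 - 20))*(1/36) - 3 = (2 - 19)*(1/36) - 3 = -17*1/36 - 3 = -17/36 - 3 = -125/36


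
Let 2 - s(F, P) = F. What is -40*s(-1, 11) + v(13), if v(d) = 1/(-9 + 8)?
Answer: -121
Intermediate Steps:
s(F, P) = 2 - F
v(d) = -1 (v(d) = 1/(-1) = -1)
-40*s(-1, 11) + v(13) = -40*(2 - 1*(-1)) - 1 = -40*(2 + 1) - 1 = -40*3 - 1 = -120 - 1 = -121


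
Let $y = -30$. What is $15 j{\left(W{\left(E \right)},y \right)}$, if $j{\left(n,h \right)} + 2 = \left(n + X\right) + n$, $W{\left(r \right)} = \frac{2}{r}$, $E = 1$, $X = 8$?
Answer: $150$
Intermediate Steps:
$j{\left(n,h \right)} = 6 + 2 n$ ($j{\left(n,h \right)} = -2 + \left(\left(n + 8\right) + n\right) = -2 + \left(\left(8 + n\right) + n\right) = -2 + \left(8 + 2 n\right) = 6 + 2 n$)
$15 j{\left(W{\left(E \right)},y \right)} = 15 \left(6 + 2 \cdot \frac{2}{1}\right) = 15 \left(6 + 2 \cdot 2 \cdot 1\right) = 15 \left(6 + 2 \cdot 2\right) = 15 \left(6 + 4\right) = 15 \cdot 10 = 150$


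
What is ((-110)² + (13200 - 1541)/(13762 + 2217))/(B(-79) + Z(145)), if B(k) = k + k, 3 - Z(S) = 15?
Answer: -193357559/2716430 ≈ -71.181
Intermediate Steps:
Z(S) = -12 (Z(S) = 3 - 1*15 = 3 - 15 = -12)
B(k) = 2*k
((-110)² + (13200 - 1541)/(13762 + 2217))/(B(-79) + Z(145)) = ((-110)² + (13200 - 1541)/(13762 + 2217))/(2*(-79) - 12) = (12100 + 11659/15979)/(-158 - 12) = (12100 + 11659*(1/15979))/(-170) = (12100 + 11659/15979)*(-1/170) = (193357559/15979)*(-1/170) = -193357559/2716430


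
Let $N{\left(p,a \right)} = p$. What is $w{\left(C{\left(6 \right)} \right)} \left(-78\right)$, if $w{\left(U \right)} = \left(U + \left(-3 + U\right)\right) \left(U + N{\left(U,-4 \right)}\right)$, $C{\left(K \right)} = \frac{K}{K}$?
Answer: $156$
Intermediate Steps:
$C{\left(K \right)} = 1$
$w{\left(U \right)} = 2 U \left(-3 + 2 U\right)$ ($w{\left(U \right)} = \left(U + \left(-3 + U\right)\right) \left(U + U\right) = \left(-3 + 2 U\right) 2 U = 2 U \left(-3 + 2 U\right)$)
$w{\left(C{\left(6 \right)} \right)} \left(-78\right) = 2 \cdot 1 \left(-3 + 2 \cdot 1\right) \left(-78\right) = 2 \cdot 1 \left(-3 + 2\right) \left(-78\right) = 2 \cdot 1 \left(-1\right) \left(-78\right) = \left(-2\right) \left(-78\right) = 156$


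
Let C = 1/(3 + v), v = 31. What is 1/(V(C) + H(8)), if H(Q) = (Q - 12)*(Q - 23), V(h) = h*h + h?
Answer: 1156/69395 ≈ 0.016658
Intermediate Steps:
C = 1/34 (C = 1/(3 + 31) = 1/34 ≈ 0.029412)
V(h) = h + h² (V(h) = h² + h = h + h²)
H(Q) = (-23 + Q)*(-12 + Q) (H(Q) = (-12 + Q)*(-23 + Q) = (-23 + Q)*(-12 + Q))
1/(V(C) + H(8)) = 1/((1 + 1/34)/34 + (276 + 8² - 35*8)) = 1/((1/34)*(35/34) + (276 + 64 - 280)) = 1/(35/1156 + 60) = 1/(69395/1156) = 1156/69395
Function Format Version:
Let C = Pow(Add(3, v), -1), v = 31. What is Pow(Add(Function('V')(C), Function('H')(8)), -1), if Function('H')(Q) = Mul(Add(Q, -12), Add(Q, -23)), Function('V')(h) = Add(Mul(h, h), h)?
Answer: Rational(1156, 69395) ≈ 0.016658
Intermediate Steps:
C = Rational(1, 34) (C = Pow(Add(3, 31), -1) = Pow(34, -1) = Rational(1, 34) ≈ 0.029412)
Function('V')(h) = Add(h, Pow(h, 2)) (Function('V')(h) = Add(Pow(h, 2), h) = Add(h, Pow(h, 2)))
Function('H')(Q) = Mul(Add(-23, Q), Add(-12, Q)) (Function('H')(Q) = Mul(Add(-12, Q), Add(-23, Q)) = Mul(Add(-23, Q), Add(-12, Q)))
Pow(Add(Function('V')(C), Function('H')(8)), -1) = Pow(Add(Mul(Rational(1, 34), Add(1, Rational(1, 34))), Add(276, Pow(8, 2), Mul(-35, 8))), -1) = Pow(Add(Mul(Rational(1, 34), Rational(35, 34)), Add(276, 64, -280)), -1) = Pow(Add(Rational(35, 1156), 60), -1) = Pow(Rational(69395, 1156), -1) = Rational(1156, 69395)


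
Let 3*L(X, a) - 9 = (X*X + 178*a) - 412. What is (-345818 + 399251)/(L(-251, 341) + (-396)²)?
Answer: 160299/593744 ≈ 0.26998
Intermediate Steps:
L(X, a) = -403/3 + X²/3 + 178*a/3 (L(X, a) = 3 + ((X*X + 178*a) - 412)/3 = 3 + ((X² + 178*a) - 412)/3 = 3 + (-412 + X² + 178*a)/3 = 3 + (-412/3 + X²/3 + 178*a/3) = -403/3 + X²/3 + 178*a/3)
(-345818 + 399251)/(L(-251, 341) + (-396)²) = (-345818 + 399251)/((-403/3 + (⅓)*(-251)² + (178/3)*341) + (-396)²) = 53433/((-403/3 + (⅓)*63001 + 60698/3) + 156816) = 53433/((-403/3 + 63001/3 + 60698/3) + 156816) = 53433/(123296/3 + 156816) = 53433/(593744/3) = 53433*(3/593744) = 160299/593744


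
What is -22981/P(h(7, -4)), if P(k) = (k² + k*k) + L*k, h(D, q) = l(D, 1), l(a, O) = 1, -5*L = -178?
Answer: -114905/188 ≈ -611.20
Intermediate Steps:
L = 178/5 (L = -⅕*(-178) = 178/5 ≈ 35.600)
h(D, q) = 1
P(k) = 2*k² + 178*k/5 (P(k) = (k² + k*k) + 178*k/5 = (k² + k²) + 178*k/5 = 2*k² + 178*k/5)
-22981/P(h(7, -4)) = -22981*5/(2*(89 + 5*1)) = -22981*5/(2*(89 + 5)) = -22981/((⅖)*1*94) = -22981/188/5 = -22981*5/188 = -114905/188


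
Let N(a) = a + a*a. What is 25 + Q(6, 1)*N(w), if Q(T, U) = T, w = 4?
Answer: 145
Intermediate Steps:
N(a) = a + a**2
25 + Q(6, 1)*N(w) = 25 + 6*(4*(1 + 4)) = 25 + 6*(4*5) = 25 + 6*20 = 25 + 120 = 145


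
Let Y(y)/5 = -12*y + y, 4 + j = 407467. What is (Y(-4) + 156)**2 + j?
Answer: 548839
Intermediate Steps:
j = 407463 (j = -4 + 407467 = 407463)
Y(y) = -55*y (Y(y) = 5*(-12*y + y) = 5*(-11*y) = -55*y)
(Y(-4) + 156)**2 + j = (-55*(-4) + 156)**2 + 407463 = (220 + 156)**2 + 407463 = 376**2 + 407463 = 141376 + 407463 = 548839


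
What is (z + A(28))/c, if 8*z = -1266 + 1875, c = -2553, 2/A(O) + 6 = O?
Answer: -6707/224664 ≈ -0.029853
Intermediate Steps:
A(O) = 2/(-6 + O)
z = 609/8 (z = (-1266 + 1875)/8 = (⅛)*609 = 609/8 ≈ 76.125)
(z + A(28))/c = (609/8 + 2/(-6 + 28))/(-2553) = (609/8 + 2/22)*(-1/2553) = (609/8 + 2*(1/22))*(-1/2553) = (609/8 + 1/11)*(-1/2553) = (6707/88)*(-1/2553) = -6707/224664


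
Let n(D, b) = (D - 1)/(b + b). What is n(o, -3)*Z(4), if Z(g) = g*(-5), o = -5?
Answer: -20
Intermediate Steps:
n(D, b) = (-1 + D)/(2*b) (n(D, b) = (-1 + D)/((2*b)) = (-1 + D)*(1/(2*b)) = (-1 + D)/(2*b))
Z(g) = -5*g
n(o, -3)*Z(4) = ((½)*(-1 - 5)/(-3))*(-5*4) = ((½)*(-⅓)*(-6))*(-20) = 1*(-20) = -20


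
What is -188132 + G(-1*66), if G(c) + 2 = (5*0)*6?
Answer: -188134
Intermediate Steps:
G(c) = -2 (G(c) = -2 + (5*0)*6 = -2 + 0*6 = -2 + 0 = -2)
-188132 + G(-1*66) = -188132 - 2 = -188134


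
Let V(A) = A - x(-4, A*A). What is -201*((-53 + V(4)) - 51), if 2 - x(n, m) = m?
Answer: 17286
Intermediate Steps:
x(n, m) = 2 - m
V(A) = -2 + A + A² (V(A) = A - (2 - A*A) = A - (2 - A²) = A + (-2 + A²) = -2 + A + A²)
-201*((-53 + V(4)) - 51) = -201*((-53 + (-2 + 4 + 4²)) - 51) = -201*((-53 + (-2 + 4 + 16)) - 51) = -201*((-53 + 18) - 51) = -201*(-35 - 51) = -201*(-86) = 17286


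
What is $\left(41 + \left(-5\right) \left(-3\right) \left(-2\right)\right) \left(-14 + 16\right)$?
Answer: $22$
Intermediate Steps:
$\left(41 + \left(-5\right) \left(-3\right) \left(-2\right)\right) \left(-14 + 16\right) = \left(41 + 15 \left(-2\right)\right) 2 = \left(41 - 30\right) 2 = 11 \cdot 2 = 22$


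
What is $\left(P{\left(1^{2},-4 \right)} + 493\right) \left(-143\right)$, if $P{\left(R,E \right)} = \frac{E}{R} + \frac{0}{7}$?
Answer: $-69927$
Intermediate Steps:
$P{\left(R,E \right)} = \frac{E}{R}$ ($P{\left(R,E \right)} = \frac{E}{R} + 0 \cdot \frac{1}{7} = \frac{E}{R} + 0 = \frac{E}{R}$)
$\left(P{\left(1^{2},-4 \right)} + 493\right) \left(-143\right) = \left(- \frac{4}{1^{2}} + 493\right) \left(-143\right) = \left(- \frac{4}{1} + 493\right) \left(-143\right) = \left(\left(-4\right) 1 + 493\right) \left(-143\right) = \left(-4 + 493\right) \left(-143\right) = 489 \left(-143\right) = -69927$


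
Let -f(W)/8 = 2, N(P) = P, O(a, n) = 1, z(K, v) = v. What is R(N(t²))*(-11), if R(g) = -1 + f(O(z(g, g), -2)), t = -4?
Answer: 187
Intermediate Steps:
f(W) = -16 (f(W) = -8*2 = -16)
R(g) = -17 (R(g) = -1 - 16 = -17)
R(N(t²))*(-11) = -17*(-11) = 187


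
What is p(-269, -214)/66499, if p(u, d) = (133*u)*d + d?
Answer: 7656064/66499 ≈ 115.13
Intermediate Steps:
p(u, d) = d + 133*d*u (p(u, d) = 133*d*u + d = d + 133*d*u)
p(-269, -214)/66499 = -214*(1 + 133*(-269))/66499 = -214*(1 - 35777)*(1/66499) = -214*(-35776)*(1/66499) = 7656064*(1/66499) = 7656064/66499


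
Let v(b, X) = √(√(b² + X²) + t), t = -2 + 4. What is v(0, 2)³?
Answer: 8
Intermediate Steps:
t = 2
v(b, X) = √(2 + √(X² + b²)) (v(b, X) = √(√(b² + X²) + 2) = √(√(X² + b²) + 2) = √(2 + √(X² + b²)))
v(0, 2)³ = (√(2 + √(2² + 0²)))³ = (√(2 + √(4 + 0)))³ = (√(2 + √4))³ = (√(2 + 2))³ = (√4)³ = 2³ = 8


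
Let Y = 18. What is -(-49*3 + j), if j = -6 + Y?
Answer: 135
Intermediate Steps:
j = 12 (j = -6 + 18 = 12)
-(-49*3 + j) = -(-49*3 + 12) = -(-147 + 12) = -1*(-135) = 135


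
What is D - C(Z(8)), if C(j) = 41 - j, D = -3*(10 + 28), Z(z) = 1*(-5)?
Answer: -160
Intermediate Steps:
Z(z) = -5
D = -114 (D = -3*38 = -114)
D - C(Z(8)) = -114 - (41 - 1*(-5)) = -114 - (41 + 5) = -114 - 1*46 = -114 - 46 = -160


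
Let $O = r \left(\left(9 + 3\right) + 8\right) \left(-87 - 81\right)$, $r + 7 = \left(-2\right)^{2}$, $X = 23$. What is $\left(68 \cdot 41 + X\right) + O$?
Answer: $12891$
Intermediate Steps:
$r = -3$ ($r = -7 + \left(-2\right)^{2} = -7 + 4 = -3$)
$O = 10080$ ($O = - 3 \left(\left(9 + 3\right) + 8\right) \left(-87 - 81\right) = - 3 \left(12 + 8\right) \left(-168\right) = \left(-3\right) 20 \left(-168\right) = \left(-60\right) \left(-168\right) = 10080$)
$\left(68 \cdot 41 + X\right) + O = \left(68 \cdot 41 + 23\right) + 10080 = \left(2788 + 23\right) + 10080 = 2811 + 10080 = 12891$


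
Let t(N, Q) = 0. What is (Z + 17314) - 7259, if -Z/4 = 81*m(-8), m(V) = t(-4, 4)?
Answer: 10055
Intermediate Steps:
m(V) = 0
Z = 0 (Z = -324*0 = -4*0 = 0)
(Z + 17314) - 7259 = (0 + 17314) - 7259 = 17314 - 7259 = 10055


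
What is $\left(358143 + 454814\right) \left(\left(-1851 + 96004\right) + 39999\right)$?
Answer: $109059807464$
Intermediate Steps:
$\left(358143 + 454814\right) \left(\left(-1851 + 96004\right) + 39999\right) = 812957 \left(94153 + 39999\right) = 812957 \cdot 134152 = 109059807464$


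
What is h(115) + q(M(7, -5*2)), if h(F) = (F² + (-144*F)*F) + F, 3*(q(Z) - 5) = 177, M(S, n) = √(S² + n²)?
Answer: -1890996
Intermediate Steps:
q(Z) = 64 (q(Z) = 5 + (⅓)*177 = 5 + 59 = 64)
h(F) = F - 143*F² (h(F) = (F² - 144*F²) + F = -143*F² + F = F - 143*F²)
h(115) + q(M(7, -5*2)) = 115*(1 - 143*115) + 64 = 115*(1 - 16445) + 64 = 115*(-16444) + 64 = -1891060 + 64 = -1890996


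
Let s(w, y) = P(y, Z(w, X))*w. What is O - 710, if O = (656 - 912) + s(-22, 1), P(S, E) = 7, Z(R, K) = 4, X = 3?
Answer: -1120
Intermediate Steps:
s(w, y) = 7*w
O = -410 (O = (656 - 912) + 7*(-22) = -256 - 154 = -410)
O - 710 = -410 - 710 = -1120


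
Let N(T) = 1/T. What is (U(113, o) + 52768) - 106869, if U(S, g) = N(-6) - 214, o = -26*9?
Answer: -325891/6 ≈ -54315.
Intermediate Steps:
o = -234
U(S, g) = -1285/6 (U(S, g) = 1/(-6) - 214 = -⅙ - 214 = -1285/6)
(U(113, o) + 52768) - 106869 = (-1285/6 + 52768) - 106869 = 315323/6 - 106869 = -325891/6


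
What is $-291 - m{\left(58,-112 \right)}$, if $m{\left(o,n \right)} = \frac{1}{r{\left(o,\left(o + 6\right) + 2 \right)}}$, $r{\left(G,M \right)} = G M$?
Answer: $- \frac{1113949}{3828} \approx -291.0$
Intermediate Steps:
$m{\left(o,n \right)} = \frac{1}{o \left(8 + o\right)}$ ($m{\left(o,n \right)} = \frac{1}{o \left(\left(o + 6\right) + 2\right)} = \frac{1}{o \left(\left(6 + o\right) + 2\right)} = \frac{1}{o \left(8 + o\right)}$)
$-291 - m{\left(58,-112 \right)} = -291 - \frac{1}{58 \left(8 + 58\right)} = -291 - \frac{1}{58 \cdot 66} = -291 - \frac{1}{58} \cdot \frac{1}{66} = -291 - \frac{1}{3828} = - \frac{1113949}{3828}$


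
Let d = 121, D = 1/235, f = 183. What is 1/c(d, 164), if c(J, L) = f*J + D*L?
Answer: 235/5203769 ≈ 4.5160e-5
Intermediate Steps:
D = 1/235 ≈ 0.0042553
c(J, L) = 183*J + L/235
1/c(d, 164) = 1/(183*121 + (1/235)*164) = 1/(22143 + 164/235) = 1/(5203769/235) = 235/5203769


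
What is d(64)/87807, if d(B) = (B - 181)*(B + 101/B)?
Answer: -163683/1873216 ≈ -0.087381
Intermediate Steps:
d(B) = (-181 + B)*(B + 101/B)
d(64)/87807 = (101 + 64² - 18281/64 - 181*64)/87807 = (101 + 4096 - 18281*1/64 - 11584)*(1/87807) = (101 + 4096 - 18281/64 - 11584)*(1/87807) = -491049/64*1/87807 = -163683/1873216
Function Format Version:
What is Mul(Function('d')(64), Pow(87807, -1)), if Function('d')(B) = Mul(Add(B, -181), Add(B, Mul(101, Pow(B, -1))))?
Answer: Rational(-163683, 1873216) ≈ -0.087381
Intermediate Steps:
Function('d')(B) = Mul(Add(-181, B), Add(B, Mul(101, Pow(B, -1))))
Mul(Function('d')(64), Pow(87807, -1)) = Mul(Add(101, Pow(64, 2), Mul(-18281, Pow(64, -1)), Mul(-181, 64)), Pow(87807, -1)) = Mul(Add(101, 4096, Mul(-18281, Rational(1, 64)), -11584), Rational(1, 87807)) = Mul(Add(101, 4096, Rational(-18281, 64), -11584), Rational(1, 87807)) = Mul(Rational(-491049, 64), Rational(1, 87807)) = Rational(-163683, 1873216)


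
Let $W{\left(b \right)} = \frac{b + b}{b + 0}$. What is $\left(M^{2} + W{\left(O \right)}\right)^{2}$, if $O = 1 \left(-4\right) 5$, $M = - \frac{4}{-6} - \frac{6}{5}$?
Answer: $\frac{264196}{50625} \approx 5.2187$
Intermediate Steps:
$M = - \frac{8}{15}$ ($M = \left(-4\right) \left(- \frac{1}{6}\right) - \frac{6}{5} = \frac{2}{3} - \frac{6}{5} = - \frac{8}{15} \approx -0.53333$)
$O = -20$ ($O = \left(-4\right) 5 = -20$)
$W{\left(b \right)} = 2$ ($W{\left(b \right)} = \frac{2 b}{b} = 2$)
$\left(M^{2} + W{\left(O \right)}\right)^{2} = \left(\left(- \frac{8}{15}\right)^{2} + 2\right)^{2} = \left(\frac{64}{225} + 2\right)^{2} = \left(\frac{514}{225}\right)^{2} = \frac{264196}{50625}$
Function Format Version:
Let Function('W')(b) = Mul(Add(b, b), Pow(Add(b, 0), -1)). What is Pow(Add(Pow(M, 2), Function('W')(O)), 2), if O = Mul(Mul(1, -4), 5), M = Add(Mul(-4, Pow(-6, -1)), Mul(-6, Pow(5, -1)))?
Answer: Rational(264196, 50625) ≈ 5.2187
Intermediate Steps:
M = Rational(-8, 15) (M = Add(Mul(-4, Rational(-1, 6)), Mul(-6, Rational(1, 5))) = Add(Rational(2, 3), Rational(-6, 5)) = Rational(-8, 15) ≈ -0.53333)
O = -20 (O = Mul(-4, 5) = -20)
Function('W')(b) = 2 (Function('W')(b) = Mul(Mul(2, b), Pow(b, -1)) = 2)
Pow(Add(Pow(M, 2), Function('W')(O)), 2) = Pow(Add(Pow(Rational(-8, 15), 2), 2), 2) = Pow(Add(Rational(64, 225), 2), 2) = Pow(Rational(514, 225), 2) = Rational(264196, 50625)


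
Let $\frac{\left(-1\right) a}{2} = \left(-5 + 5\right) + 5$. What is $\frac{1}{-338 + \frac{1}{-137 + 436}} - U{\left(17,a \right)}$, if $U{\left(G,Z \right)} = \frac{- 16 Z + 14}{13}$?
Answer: $- \frac{17588501}{1313793} \approx -13.388$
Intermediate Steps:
$a = -10$ ($a = - 2 \left(\left(-5 + 5\right) + 5\right) = - 2 \left(0 + 5\right) = \left(-2\right) 5 = -10$)
$U{\left(G,Z \right)} = \frac{14}{13} - \frac{16 Z}{13}$ ($U{\left(G,Z \right)} = \left(14 - 16 Z\right) \frac{1}{13} = \frac{14}{13} - \frac{16 Z}{13}$)
$\frac{1}{-338 + \frac{1}{-137 + 436}} - U{\left(17,a \right)} = \frac{1}{-338 + \frac{1}{-137 + 436}} - \left(\frac{14}{13} - - \frac{160}{13}\right) = \frac{1}{-338 + \frac{1}{299}} - \left(\frac{14}{13} + \frac{160}{13}\right) = \frac{1}{-338 + \frac{1}{299}} - \frac{174}{13} = \frac{1}{- \frac{101061}{299}} - \frac{174}{13} = - \frac{299}{101061} - \frac{174}{13} = - \frac{17588501}{1313793}$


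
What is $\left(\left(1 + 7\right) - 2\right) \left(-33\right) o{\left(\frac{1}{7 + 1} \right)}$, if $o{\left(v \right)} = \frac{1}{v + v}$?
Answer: $-792$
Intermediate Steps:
$o{\left(v \right)} = \frac{1}{2 v}$
$\left(\left(1 + 7\right) - 2\right) \left(-33\right) o{\left(\frac{1}{7 + 1} \right)} = \left(\left(1 + 7\right) - 2\right) \left(-33\right) \frac{1}{2 \frac{1}{7 + 1}} = \left(8 - 2\right) \left(-33\right) \frac{1}{2 \cdot \frac{1}{8}} = 6 \left(-33\right) \frac{\frac{1}{\frac{1}{8}}}{2} = - 198 \cdot \frac{1}{2} \cdot 8 = \left(-198\right) 4 = -792$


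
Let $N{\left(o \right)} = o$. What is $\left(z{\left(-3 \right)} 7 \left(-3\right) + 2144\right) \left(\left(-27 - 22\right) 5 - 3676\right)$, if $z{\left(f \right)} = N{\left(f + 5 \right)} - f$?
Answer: $-7994919$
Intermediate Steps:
$z{\left(f \right)} = 5$ ($z{\left(f \right)} = \left(f + 5\right) - f = \left(5 + f\right) - f = 5$)
$\left(z{\left(-3 \right)} 7 \left(-3\right) + 2144\right) \left(\left(-27 - 22\right) 5 - 3676\right) = \left(5 \cdot 7 \left(-3\right) + 2144\right) \left(\left(-27 - 22\right) 5 - 3676\right) = \left(35 \left(-3\right) + 2144\right) \left(\left(-49\right) 5 - 3676\right) = \left(-105 + 2144\right) \left(-245 - 3676\right) = 2039 \left(-3921\right) = -7994919$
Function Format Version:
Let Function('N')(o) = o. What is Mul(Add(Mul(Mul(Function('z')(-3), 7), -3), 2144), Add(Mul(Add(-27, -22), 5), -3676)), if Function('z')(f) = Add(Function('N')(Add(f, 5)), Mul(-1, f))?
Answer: -7994919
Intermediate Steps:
Function('z')(f) = 5 (Function('z')(f) = Add(Add(f, 5), Mul(-1, f)) = Add(Add(5, f), Mul(-1, f)) = 5)
Mul(Add(Mul(Mul(Function('z')(-3), 7), -3), 2144), Add(Mul(Add(-27, -22), 5), -3676)) = Mul(Add(Mul(Mul(5, 7), -3), 2144), Add(Mul(Add(-27, -22), 5), -3676)) = Mul(Add(Mul(35, -3), 2144), Add(Mul(-49, 5), -3676)) = Mul(Add(-105, 2144), Add(-245, -3676)) = Mul(2039, -3921) = -7994919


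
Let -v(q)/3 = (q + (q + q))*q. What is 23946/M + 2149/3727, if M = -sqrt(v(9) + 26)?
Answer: 2149/3727 + 23946*I*sqrt(703)/703 ≈ 0.5766 + 903.14*I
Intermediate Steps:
v(q) = -9*q**2 (v(q) = -3*(q + (q + q))*q = -3*(q + 2*q)*q = -3*3*q*q = -9*q**2)
M = -I*sqrt(703) (M = -sqrt(-9*9**2 + 26) = -sqrt(-9*81 + 26) = -sqrt(-729 + 26) = -sqrt(-703) = -I*sqrt(703) ≈ -26.514*I)
23946/M + 2149/3727 = 23946/((-I*sqrt(703))) + 2149/3727 = 23946*(I*sqrt(703)/703) + 2149*(1/3727) = 23946*I*sqrt(703)/703 + 2149/3727 = 2149/3727 + 23946*I*sqrt(703)/703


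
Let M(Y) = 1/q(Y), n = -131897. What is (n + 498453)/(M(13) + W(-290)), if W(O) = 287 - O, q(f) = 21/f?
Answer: 3848838/6065 ≈ 634.60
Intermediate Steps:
M(Y) = Y/21 (M(Y) = 1/(21/Y) = Y/21)
(n + 498453)/(M(13) + W(-290)) = (-131897 + 498453)/((1/21)*13 + (287 - 1*(-290))) = 366556/(13/21 + (287 + 290)) = 366556/(13/21 + 577) = 366556/(12130/21) = 366556*(21/12130) = 3848838/6065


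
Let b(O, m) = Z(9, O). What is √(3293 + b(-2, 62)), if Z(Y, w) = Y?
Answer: √3302 ≈ 57.463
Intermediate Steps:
b(O, m) = 9
√(3293 + b(-2, 62)) = √(3293 + 9) = √3302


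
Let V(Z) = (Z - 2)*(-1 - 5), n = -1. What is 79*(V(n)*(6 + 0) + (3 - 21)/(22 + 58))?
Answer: 340569/40 ≈ 8514.2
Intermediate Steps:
V(Z) = 12 - 6*Z (V(Z) = (-2 + Z)*(-6) = 12 - 6*Z)
79*(V(n)*(6 + 0) + (3 - 21)/(22 + 58)) = 79*((12 - 6*(-1))*(6 + 0) + (3 - 21)/(22 + 58)) = 79*((12 + 6)*6 - 18/80) = 79*(18*6 - 18*1/80) = 79*(108 - 9/40) = 79*(4311/40) = 340569/40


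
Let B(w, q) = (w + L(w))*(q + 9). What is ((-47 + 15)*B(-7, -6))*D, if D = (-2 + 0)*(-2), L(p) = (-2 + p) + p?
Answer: 8832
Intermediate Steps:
L(p) = -2 + 2*p
B(w, q) = (-2 + 3*w)*(9 + q) (B(w, q) = (w + (-2 + 2*w))*(q + 9) = (-2 + 3*w)*(9 + q))
D = 4 (D = -2*(-2) = 4)
((-47 + 15)*B(-7, -6))*D = ((-47 + 15)*(-18 - 2*(-6) + 27*(-7) + 3*(-6)*(-7)))*4 = -32*(-18 + 12 - 189 + 126)*4 = -32*(-69)*4 = 2208*4 = 8832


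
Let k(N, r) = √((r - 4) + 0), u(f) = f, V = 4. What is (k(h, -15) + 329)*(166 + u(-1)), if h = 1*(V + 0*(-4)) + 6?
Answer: 54285 + 165*I*√19 ≈ 54285.0 + 719.22*I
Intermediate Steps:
h = 10 (h = 1*(4 + 0*(-4)) + 6 = 1*(4 + 0) + 6 = 1*4 + 6 = 4 + 6 = 10)
k(N, r) = √(-4 + r) (k(N, r) = √((-4 + r) + 0) = √(-4 + r))
(k(h, -15) + 329)*(166 + u(-1)) = (√(-4 - 15) + 329)*(166 - 1) = (√(-19) + 329)*165 = (I*√19 + 329)*165 = (329 + I*√19)*165 = 54285 + 165*I*√19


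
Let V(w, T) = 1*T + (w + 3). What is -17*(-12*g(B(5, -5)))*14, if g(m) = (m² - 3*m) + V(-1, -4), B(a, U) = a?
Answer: 22848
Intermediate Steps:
V(w, T) = 3 + T + w (V(w, T) = T + (3 + w) = 3 + T + w)
g(m) = -2 + m² - 3*m (g(m) = (m² - 3*m) + (3 - 4 - 1) = (m² - 3*m) - 2 = -2 + m² - 3*m)
-17*(-12*g(B(5, -5)))*14 = -17*(-12*(-2 + 5² - 3*5))*14 = -17*(-12*(-2 + 25 - 15))*14 = -17*(-12*8)*14 = -(-1632)*14 = -17*(-1344) = 22848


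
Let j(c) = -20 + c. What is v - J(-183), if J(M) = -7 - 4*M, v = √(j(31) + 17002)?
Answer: -725 + √17013 ≈ -594.57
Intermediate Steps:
v = √17013 (v = √((-20 + 31) + 17002) = √(11 + 17002) = √17013 ≈ 130.43)
v - J(-183) = √17013 - (-7 - 4*(-183)) = √17013 - (-7 + 732) = √17013 - 1*725 = √17013 - 725 = -725 + √17013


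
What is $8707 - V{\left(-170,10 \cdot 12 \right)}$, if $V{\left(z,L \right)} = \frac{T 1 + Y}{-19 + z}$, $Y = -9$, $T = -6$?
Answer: $\frac{548536}{63} \approx 8706.9$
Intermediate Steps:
$V{\left(z,L \right)} = - \frac{15}{-19 + z}$ ($V{\left(z,L \right)} = \frac{\left(-6\right) 1 - 9}{-19 + z} = \frac{-6 - 9}{-19 + z} = - \frac{15}{-19 + z}$)
$8707 - V{\left(-170,10 \cdot 12 \right)} = 8707 - - \frac{15}{-19 - 170} = 8707 - - \frac{15}{-189} = 8707 - \left(-15\right) \left(- \frac{1}{189}\right) = 8707 - \frac{5}{63} = \frac{548536}{63}$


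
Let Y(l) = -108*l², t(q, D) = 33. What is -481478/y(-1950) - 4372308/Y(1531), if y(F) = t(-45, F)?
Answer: -376188106125/25783571 ≈ -14590.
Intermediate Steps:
y(F) = 33
-481478/y(-1950) - 4372308/Y(1531) = -481478/33 - 4372308/((-108*1531²)) = -481478*1/33 - 4372308/((-108*2343961)) = -481478/33 - 4372308/(-253147788) = -481478/33 - 4372308*(-1/253147788) = -481478/33 + 121453/7031883 = -376188106125/25783571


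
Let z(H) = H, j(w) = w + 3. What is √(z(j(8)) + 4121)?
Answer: 2*√1033 ≈ 64.281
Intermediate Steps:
j(w) = 3 + w
√(z(j(8)) + 4121) = √((3 + 8) + 4121) = √(11 + 4121) = √4132 = 2*√1033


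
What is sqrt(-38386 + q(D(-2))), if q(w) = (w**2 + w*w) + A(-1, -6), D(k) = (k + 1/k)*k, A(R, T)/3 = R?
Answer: I*sqrt(38339) ≈ 195.8*I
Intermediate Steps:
A(R, T) = 3*R
D(k) = k*(k + 1/k)
q(w) = -3 + 2*w**2 (q(w) = (w**2 + w*w) + 3*(-1) = (w**2 + w**2) - 3 = 2*w**2 - 3 = -3 + 2*w**2)
sqrt(-38386 + q(D(-2))) = sqrt(-38386 + (-3 + 2*(1 + (-2)**2)**2)) = sqrt(-38386 + (-3 + 2*(1 + 4)**2)) = sqrt(-38386 + (-3 + 2*5**2)) = sqrt(-38386 + (-3 + 2*25)) = sqrt(-38386 + (-3 + 50)) = sqrt(-38386 + 47) = sqrt(-38339) = I*sqrt(38339)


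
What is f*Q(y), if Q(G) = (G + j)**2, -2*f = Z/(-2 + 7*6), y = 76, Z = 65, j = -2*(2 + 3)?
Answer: -14157/4 ≈ -3539.3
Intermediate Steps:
j = -10 (j = -2*5 = -10)
f = -13/16 (f = -65/(2*(-2 + 7*6)) = -65/(2*(-2 + 42)) = -65/(2*40) = -1/2*13/8 = -13/16 ≈ -0.81250)
Q(G) = (-10 + G)**2 (Q(G) = (G - 10)**2 = (-10 + G)**2)
f*Q(y) = -13*(-10 + 76)**2/16 = -13/16*66**2 = -13/16*4356 = -14157/4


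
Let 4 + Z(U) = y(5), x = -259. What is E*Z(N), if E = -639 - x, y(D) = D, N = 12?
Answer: -380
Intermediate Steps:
Z(U) = 1 (Z(U) = -4 + 5 = 1)
E = -380 (E = -639 - 1*(-259) = -639 + 259 = -380)
E*Z(N) = -380*1 = -380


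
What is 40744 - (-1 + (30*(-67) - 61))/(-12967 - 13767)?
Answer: 544624012/13367 ≈ 40744.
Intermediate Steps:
40744 - (-1 + (30*(-67) - 61))/(-12967 - 13767) = 40744 - (-1 + (-2010 - 61))/(-26734) = 40744 - (-1 - 2071)*(-1)/26734 = 40744 - (-2072)*(-1)/26734 = 40744 - 1*1036/13367 = 40744 - 1036/13367 = 544624012/13367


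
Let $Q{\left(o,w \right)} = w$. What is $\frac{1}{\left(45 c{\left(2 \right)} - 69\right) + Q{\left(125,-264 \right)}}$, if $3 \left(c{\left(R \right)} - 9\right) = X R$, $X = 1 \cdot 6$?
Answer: $\frac{1}{252} \approx 0.0039683$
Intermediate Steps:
$X = 6$
$c{\left(R \right)} = 9 + 2 R$ ($c{\left(R \right)} = 9 + \frac{6 R}{3} = 9 + 2 R$)
$\frac{1}{\left(45 c{\left(2 \right)} - 69\right) + Q{\left(125,-264 \right)}} = \frac{1}{\left(45 \left(9 + 2 \cdot 2\right) - 69\right) - 264} = \frac{1}{\left(45 \left(9 + 4\right) - 69\right) - 264} = \frac{1}{\left(45 \cdot 13 - 69\right) - 264} = \frac{1}{\left(585 - 69\right) - 264} = \frac{1}{516 - 264} = \frac{1}{252}$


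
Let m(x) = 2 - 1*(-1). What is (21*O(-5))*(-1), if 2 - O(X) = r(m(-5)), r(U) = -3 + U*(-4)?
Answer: -357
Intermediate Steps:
m(x) = 3 (m(x) = 2 + 1 = 3)
r(U) = -3 - 4*U
O(X) = 17 (O(X) = 2 - (-3 - 4*3) = 2 - (-3 - 12) = 2 - 1*(-15) = 2 + 15 = 17)
(21*O(-5))*(-1) = (21*17)*(-1) = 357*(-1) = -357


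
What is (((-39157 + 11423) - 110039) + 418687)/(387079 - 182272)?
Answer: 93638/68269 ≈ 1.3716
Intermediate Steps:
(((-39157 + 11423) - 110039) + 418687)/(387079 - 182272) = ((-27734 - 110039) + 418687)/204807 = (-137773 + 418687)*(1/204807) = 280914*(1/204807) = 93638/68269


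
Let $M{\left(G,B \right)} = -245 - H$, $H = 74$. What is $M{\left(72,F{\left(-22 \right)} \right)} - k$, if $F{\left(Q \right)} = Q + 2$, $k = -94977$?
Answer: $94658$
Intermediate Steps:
$F{\left(Q \right)} = 2 + Q$
$M{\left(G,B \right)} = -319$ ($M{\left(G,B \right)} = -245 - 74 = -319$)
$M{\left(72,F{\left(-22 \right)} \right)} - k = -319 - -94977 = -319 + 94977 = 94658$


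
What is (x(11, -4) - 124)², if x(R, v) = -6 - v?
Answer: 15876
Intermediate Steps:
(x(11, -4) - 124)² = ((-6 - 1*(-4)) - 124)² = ((-6 + 4) - 124)² = (-2 - 124)² = (-126)² = 15876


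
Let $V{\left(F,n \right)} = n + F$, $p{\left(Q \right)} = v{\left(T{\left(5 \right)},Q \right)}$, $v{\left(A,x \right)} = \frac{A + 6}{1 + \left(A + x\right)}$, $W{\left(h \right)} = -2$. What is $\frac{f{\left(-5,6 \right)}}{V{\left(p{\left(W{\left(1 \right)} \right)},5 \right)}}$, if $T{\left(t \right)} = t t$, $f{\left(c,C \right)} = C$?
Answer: $\frac{144}{151} \approx 0.95364$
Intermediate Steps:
$T{\left(t \right)} = t^{2}$
$v{\left(A,x \right)} = \frac{6 + A}{1 + A + x}$
$p{\left(Q \right)} = \frac{31}{26 + Q}$ ($p{\left(Q \right)} = \frac{6 + 5^{2}}{1 + 5^{2} + Q} = \frac{6 + 25}{1 + 25 + Q} = \frac{1}{26 + Q} 31 = \frac{31}{26 + Q}$)
$V{\left(F,n \right)} = F + n$
$\frac{f{\left(-5,6 \right)}}{V{\left(p{\left(W{\left(1 \right)} \right)},5 \right)}} = \frac{1}{\frac{31}{26 - 2} + 5} \cdot 6 = \frac{1}{\frac{31}{24} + 5} \cdot 6 = \frac{1}{\frac{151}{24}} \cdot 6 = \frac{24}{151} \cdot 6 = \frac{144}{151}$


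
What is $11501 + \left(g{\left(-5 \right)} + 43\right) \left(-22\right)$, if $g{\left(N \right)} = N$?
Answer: $10665$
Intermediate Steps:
$11501 + \left(g{\left(-5 \right)} + 43\right) \left(-22\right) = 11501 + \left(-5 + 43\right) \left(-22\right) = 11501 + 38 \left(-22\right) = 11501 - 836 = 10665$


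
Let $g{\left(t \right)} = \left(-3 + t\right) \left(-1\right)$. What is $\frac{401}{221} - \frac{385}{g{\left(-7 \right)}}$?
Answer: $- \frac{16215}{442} \approx -36.686$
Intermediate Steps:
$g{\left(t \right)} = 3 - t$
$\frac{401}{221} - \frac{385}{g{\left(-7 \right)}} = \frac{401}{221} - \frac{385}{3 - -7} = 401 \cdot \frac{1}{221} - \frac{385}{3 + 7} = \frac{401}{221} - \frac{385}{10} = \frac{401}{221} - \frac{77}{2} = - \frac{16215}{442}$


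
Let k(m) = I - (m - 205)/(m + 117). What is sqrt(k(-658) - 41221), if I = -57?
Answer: I*sqrt(12081753201)/541 ≈ 203.17*I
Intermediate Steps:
k(m) = -57 - (-205 + m)/(117 + m) (k(m) = -57 - (m - 205)/(m + 117) = -57 - (-205 + m)/(117 + m))
sqrt(k(-658) - 41221) = sqrt(2*(-3232 - 29*(-658))/(117 - 658) - 41221) = sqrt(2*(-3232 + 19082)/(-541) - 41221) = sqrt(2*(-1/541)*15850 - 41221) = sqrt(-31700/541 - 41221) = sqrt(-22332261/541) = I*sqrt(12081753201)/541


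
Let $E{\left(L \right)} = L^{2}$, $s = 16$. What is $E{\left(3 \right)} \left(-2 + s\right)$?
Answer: $126$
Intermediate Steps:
$E{\left(3 \right)} \left(-2 + s\right) = 3^{2} \left(-2 + 16\right) = 9 \cdot 14 = 126$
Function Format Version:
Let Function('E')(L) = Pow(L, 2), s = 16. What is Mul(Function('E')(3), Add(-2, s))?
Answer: 126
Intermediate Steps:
Mul(Function('E')(3), Add(-2, s)) = Mul(Pow(3, 2), Add(-2, 16)) = Mul(9, 14) = 126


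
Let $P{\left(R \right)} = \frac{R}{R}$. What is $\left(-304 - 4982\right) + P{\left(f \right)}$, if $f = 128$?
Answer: $-5285$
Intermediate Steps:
$P{\left(R \right)} = 1$
$\left(-304 - 4982\right) + P{\left(f \right)} = \left(-304 - 4982\right) + 1 = -5286 + 1 = -5285$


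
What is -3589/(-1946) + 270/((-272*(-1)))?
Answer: 375407/132328 ≈ 2.8369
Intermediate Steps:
-3589/(-1946) + 270/((-272*(-1))) = -3589*(-1/1946) + 270/272 = 3589/1946 + 270*(1/272) = 3589/1946 + 135/136 = 375407/132328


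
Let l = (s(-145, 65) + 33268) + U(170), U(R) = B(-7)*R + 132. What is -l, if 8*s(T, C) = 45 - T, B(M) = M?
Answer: -128935/4 ≈ -32234.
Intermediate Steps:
s(T, C) = 45/8 - T/8 (s(T, C) = (45 - T)/8 = 45/8 - T/8)
U(R) = 132 - 7*R (U(R) = -7*R + 132 = 132 - 7*R)
l = 128935/4 (l = ((45/8 - ⅛*(-145)) + 33268) + (132 - 7*170) = ((45/8 + 145/8) + 33268) + (132 - 1190) = (95/4 + 33268) - 1058 = 133167/4 - 1058 = 128935/4 ≈ 32234.)
-l = -1*128935/4 = -128935/4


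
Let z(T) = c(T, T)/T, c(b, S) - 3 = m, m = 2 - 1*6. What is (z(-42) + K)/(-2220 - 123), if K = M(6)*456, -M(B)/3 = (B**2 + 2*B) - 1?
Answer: 2700431/98406 ≈ 27.442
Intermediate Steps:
m = -4 (m = 2 - 6 = -4)
M(B) = 3 - 6*B - 3*B**2 (M(B) = -3*((B**2 + 2*B) - 1) = -3*(-1 + B**2 + 2*B) = 3 - 6*B - 3*B**2)
c(b, S) = -1 (c(b, S) = 3 - 4 = -1)
K = -64296 (K = (3 - 6*6 - 3*6**2)*456 = (3 - 36 - 3*36)*456 = (3 - 36 - 108)*456 = -141*456 = -64296)
z(T) = -1/T
(z(-42) + K)/(-2220 - 123) = (-1/(-42) - 64296)/(-2220 - 123) = (-1*(-1/42) - 64296)/(-2343) = (1/42 - 64296)*(-1/2343) = -2700431/42*(-1/2343) = 2700431/98406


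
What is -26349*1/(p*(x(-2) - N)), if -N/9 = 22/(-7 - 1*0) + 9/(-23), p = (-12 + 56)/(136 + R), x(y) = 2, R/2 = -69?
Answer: -4242189/105578 ≈ -40.181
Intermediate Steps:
R = -138 (R = 2*(-69) = -138)
p = -22 (p = (-12 + 56)/(136 - 138) = 44/(-2) = 44*(-1/2) = -22)
N = 5121/161 (N = -9*(22/(-7 - 1*0) + 9/(-23)) = -9*(22/(-7 + 0) + 9*(-1/23)) = -9*(22/(-7) - 9/23) = -9*(22*(-1/7) - 9/23) = -9*(-22/7 - 9/23) = -9*(-569/161) = 5121/161 ≈ 31.807)
-26349*1/(p*(x(-2) - N)) = -26349*(-1/(22*(2 - 1*5121/161))) = -26349*(-1/(22*(2 - 5121/161))) = -26349/((-22*(-4799/161))) = -26349/105578/161 = -26349*161/105578 = -4242189/105578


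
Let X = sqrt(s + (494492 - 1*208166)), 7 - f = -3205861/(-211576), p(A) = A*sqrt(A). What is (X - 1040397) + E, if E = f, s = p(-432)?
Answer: -220124760501/211576 + 3*sqrt(31814 - 576*I*sqrt(3)) ≈ -1.0399e+6 - 8.389*I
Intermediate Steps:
p(A) = A**(3/2)
s = -5184*I*sqrt(3) (s = (-432)**(3/2) = -5184*I*sqrt(3) ≈ -8979.0*I)
f = -1724829/211576 (f = 7 - (-3205861)/(-211576) = 7 - (-3205861)*(-1)/211576 = 7 - 1*3205861/211576 = 7 - 3205861/211576 = -1724829/211576 ≈ -8.1523)
X = sqrt(286326 - 5184*I*sqrt(3)) (X = sqrt(-5184*I*sqrt(3) + (494492 - 1*208166)) = sqrt(-5184*I*sqrt(3) + (494492 - 208166)) = sqrt(-5184*I*sqrt(3) + 286326) = sqrt(286326 - 5184*I*sqrt(3)) ≈ 535.16 - 8.389*I)
E = -1724829/211576 ≈ -8.1523
(X - 1040397) + E = (3*sqrt(31814 - 576*I*sqrt(3)) - 1040397) - 1724829/211576 = (-1040397 + 3*sqrt(31814 - 576*I*sqrt(3))) - 1724829/211576 = -220124760501/211576 + 3*sqrt(31814 - 576*I*sqrt(3))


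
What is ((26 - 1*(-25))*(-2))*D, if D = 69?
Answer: -7038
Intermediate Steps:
((26 - 1*(-25))*(-2))*D = ((26 - 1*(-25))*(-2))*69 = ((26 + 25)*(-2))*69 = (51*(-2))*69 = -102*69 = -7038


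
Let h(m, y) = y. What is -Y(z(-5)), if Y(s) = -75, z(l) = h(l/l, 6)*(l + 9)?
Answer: 75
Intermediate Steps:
z(l) = 54 + 6*l (z(l) = 6*(l + 9) = 6*(9 + l) = 54 + 6*l)
-Y(z(-5)) = -1*(-75) = 75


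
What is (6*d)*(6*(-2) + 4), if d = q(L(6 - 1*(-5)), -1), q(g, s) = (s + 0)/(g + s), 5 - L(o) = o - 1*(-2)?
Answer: -16/3 ≈ -5.3333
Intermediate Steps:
L(o) = 3 - o (L(o) = 5 - (o - 1*(-2)) = 5 - (o + 2) = 5 - (2 + o) = 5 + (-2 - o) = 3 - o)
q(g, s) = s/(g + s)
d = ⅑ (d = -1/((3 - (6 - 1*(-5))) - 1) = -1/((3 - (6 + 5)) - 1) = -1/((3 - 1*11) - 1) = -1/((3 - 11) - 1) = -1/(-8 - 1) = -1/(-9) = -1*(-⅑) = ⅑ ≈ 0.11111)
(6*d)*(6*(-2) + 4) = (6*(⅑))*(6*(-2) + 4) = 2*(-12 + 4)/3 = (⅔)*(-8) = -16/3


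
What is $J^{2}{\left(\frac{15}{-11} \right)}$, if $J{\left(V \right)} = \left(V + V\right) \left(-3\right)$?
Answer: $\frac{8100}{121} \approx 66.942$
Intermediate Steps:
$J{\left(V \right)} = - 6 V$ ($J{\left(V \right)} = 2 V \left(-3\right) = - 6 V$)
$J^{2}{\left(\frac{15}{-11} \right)} = \left(- 6 \frac{15}{-11}\right)^{2} = \left(- 6 \cdot 15 \left(- \frac{1}{11}\right)\right)^{2} = \left(\left(-6\right) \left(- \frac{15}{11}\right)\right)^{2} = \left(\frac{90}{11}\right)^{2} = \frac{8100}{121}$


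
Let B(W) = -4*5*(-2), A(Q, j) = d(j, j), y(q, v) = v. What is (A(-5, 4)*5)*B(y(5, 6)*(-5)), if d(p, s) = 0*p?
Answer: 0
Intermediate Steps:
d(p, s) = 0
A(Q, j) = 0
B(W) = 40 (B(W) = -20*(-2) = 40)
(A(-5, 4)*5)*B(y(5, 6)*(-5)) = (0*5)*40 = 0*40 = 0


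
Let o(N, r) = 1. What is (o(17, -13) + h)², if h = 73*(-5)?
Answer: 132496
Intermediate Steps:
h = -365
(o(17, -13) + h)² = (1 - 365)² = (-364)² = 132496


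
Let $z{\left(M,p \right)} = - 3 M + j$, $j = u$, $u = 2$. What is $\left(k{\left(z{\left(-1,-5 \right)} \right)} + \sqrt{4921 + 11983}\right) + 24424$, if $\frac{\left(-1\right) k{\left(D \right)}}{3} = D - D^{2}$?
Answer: $24484 + 2 \sqrt{4226} \approx 24614.0$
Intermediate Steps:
$j = 2$
$z{\left(M,p \right)} = 2 - 3 M$ ($z{\left(M,p \right)} = - 3 M + 2 = 2 - 3 M$)
$k{\left(D \right)} = - 3 D + 3 D^{2}$ ($k{\left(D \right)} = - 3 \left(D - D^{2}\right) = - 3 D + 3 D^{2}$)
$\left(k{\left(z{\left(-1,-5 \right)} \right)} + \sqrt{4921 + 11983}\right) + 24424 = \left(3 \left(2 - -3\right) \left(-1 + \left(2 - -3\right)\right) + \sqrt{4921 + 11983}\right) + 24424 = \left(3 \left(2 + 3\right) \left(-1 + \left(2 + 3\right)\right) + \sqrt{16904}\right) + 24424 = \left(3 \cdot 5 \left(-1 + 5\right) + 2 \sqrt{4226}\right) + 24424 = \left(3 \cdot 5 \cdot 4 + 2 \sqrt{4226}\right) + 24424 = \left(60 + 2 \sqrt{4226}\right) + 24424 = 24484 + 2 \sqrt{4226}$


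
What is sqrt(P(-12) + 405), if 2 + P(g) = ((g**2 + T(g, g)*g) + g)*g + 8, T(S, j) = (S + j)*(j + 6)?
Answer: sqrt(19563) ≈ 139.87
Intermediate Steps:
T(S, j) = (6 + j)*(S + j) (T(S, j) = (S + j)*(6 + j) = (6 + j)*(S + j))
P(g) = 6 + g*(g + g**2 + g*(2*g**2 + 12*g)) (P(g) = -2 + (((g**2 + (g**2 + 6*g + 6*g + g*g)*g) + g)*g + 8) = -2 + (((g**2 + (g**2 + 6*g + 6*g + g**2)*g) + g)*g + 8) = -2 + (((g**2 + (2*g**2 + 12*g)*g) + g)*g + 8) = -2 + (((g**2 + g*(2*g**2 + 12*g)) + g)*g + 8) = -2 + ((g + g**2 + g*(2*g**2 + 12*g))*g + 8) = -2 + (g*(g + g**2 + g*(2*g**2 + 12*g)) + 8) = -2 + (8 + g*(g + g**2 + g*(2*g**2 + 12*g))) = 6 + g*(g + g**2 + g*(2*g**2 + 12*g)))
sqrt(P(-12) + 405) = sqrt((6 + (-12)**2 + 2*(-12)**4 + 13*(-12)**3) + 405) = sqrt((6 + 144 + 2*20736 + 13*(-1728)) + 405) = sqrt((6 + 144 + 41472 - 22464) + 405) = sqrt(19158 + 405) = sqrt(19563)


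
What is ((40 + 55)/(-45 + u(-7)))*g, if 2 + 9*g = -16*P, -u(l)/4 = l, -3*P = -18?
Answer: 9310/153 ≈ 60.850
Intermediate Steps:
P = 6 (P = -1/3*(-18) = 6)
u(l) = -4*l
g = -98/9 (g = -2/9 + (-16*6)/9 = -2/9 + (1/9)*(-96) = -2/9 - 32/3 = -98/9 ≈ -10.889)
((40 + 55)/(-45 + u(-7)))*g = ((40 + 55)/(-45 - 4*(-7)))*(-98/9) = (95/(-45 + 28))*(-98/9) = (95/(-17))*(-98/9) = (95*(-1/17))*(-98/9) = -95/17*(-98/9) = 9310/153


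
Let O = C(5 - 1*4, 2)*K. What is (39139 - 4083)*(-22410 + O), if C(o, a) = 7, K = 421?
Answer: -682294928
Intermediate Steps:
O = 2947 (O = 7*421 = 2947)
(39139 - 4083)*(-22410 + O) = (39139 - 4083)*(-22410 + 2947) = 35056*(-19463) = -682294928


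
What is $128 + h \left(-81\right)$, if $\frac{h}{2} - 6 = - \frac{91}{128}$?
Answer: $- \frac{46645}{64} \approx -728.83$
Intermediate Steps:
$h = \frac{677}{64}$ ($h = 12 + 2 \left(- \frac{91}{128}\right) = 12 - \frac{91}{64} = \frac{677}{64} \approx 10.578$)
$128 + h \left(-81\right) = 128 + \frac{677}{64} \left(-81\right) = 128 - \frac{54837}{64} = - \frac{46645}{64}$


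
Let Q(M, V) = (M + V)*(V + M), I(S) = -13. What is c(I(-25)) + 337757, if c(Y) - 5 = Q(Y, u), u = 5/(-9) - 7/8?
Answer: 1752037729/5184 ≈ 3.3797e+5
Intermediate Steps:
u = -103/72 (u = 5*(-⅑) - 7*⅛ = -5/9 - 7/8 = -103/72 ≈ -1.4306)
Q(M, V) = (M + V)² (Q(M, V) = (M + V)*(M + V) = (M + V)²)
c(Y) = 5 + (-103/72 + Y)² (c(Y) = 5 + (Y - 103/72)² = 5 + (-103/72 + Y)²)
c(I(-25)) + 337757 = (5 + (-103 + 72*(-13))²/5184) + 337757 = (5 + (-103 - 936)²/5184) + 337757 = (5 + (1/5184)*(-1039)²) + 337757 = (5 + (1/5184)*1079521) + 337757 = (5 + 1079521/5184) + 337757 = 1105441/5184 + 337757 = 1752037729/5184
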